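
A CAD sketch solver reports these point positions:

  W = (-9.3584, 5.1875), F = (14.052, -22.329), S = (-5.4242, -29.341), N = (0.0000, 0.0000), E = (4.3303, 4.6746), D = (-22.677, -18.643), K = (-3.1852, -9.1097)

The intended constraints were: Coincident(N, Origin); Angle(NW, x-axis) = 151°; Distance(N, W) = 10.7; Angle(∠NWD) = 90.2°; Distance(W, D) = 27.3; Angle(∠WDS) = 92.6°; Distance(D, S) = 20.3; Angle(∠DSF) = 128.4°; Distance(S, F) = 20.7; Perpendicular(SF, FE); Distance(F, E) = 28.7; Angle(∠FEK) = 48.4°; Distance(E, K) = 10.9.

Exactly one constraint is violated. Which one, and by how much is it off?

Distance(E, K) = 10.9 — off by 4.80.

N = (0.00, 0.00) ✓; NW at 151.0° ✓; |NW| = 10.70 ✓; ∠NWD = 90.20° ✓; |WD| = 27.30 ✓; ∠WDS = 92.60° ✓; |DS| = 20.30 ✓; ∠DSF = 128.4° ✓; |SF| = 20.70 ✓; ∠(SF, FE) = 90.00° ✓; |FE| = 28.70 ✓; ∠FEK = 48.40° ✓; |EK| = 15.70 ✗.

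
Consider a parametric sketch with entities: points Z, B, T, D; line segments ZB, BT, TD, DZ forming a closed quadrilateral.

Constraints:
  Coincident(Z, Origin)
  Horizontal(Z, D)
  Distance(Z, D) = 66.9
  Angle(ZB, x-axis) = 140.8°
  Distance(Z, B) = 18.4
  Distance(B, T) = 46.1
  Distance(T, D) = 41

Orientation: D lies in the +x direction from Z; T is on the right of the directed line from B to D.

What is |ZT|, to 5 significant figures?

28.415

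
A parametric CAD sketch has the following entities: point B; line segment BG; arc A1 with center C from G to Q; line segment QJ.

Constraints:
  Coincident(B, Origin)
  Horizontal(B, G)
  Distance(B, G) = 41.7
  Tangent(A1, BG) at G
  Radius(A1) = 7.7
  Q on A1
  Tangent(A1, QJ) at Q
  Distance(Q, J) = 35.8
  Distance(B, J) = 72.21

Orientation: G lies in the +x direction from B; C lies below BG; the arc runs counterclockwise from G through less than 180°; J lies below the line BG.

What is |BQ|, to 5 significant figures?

38.396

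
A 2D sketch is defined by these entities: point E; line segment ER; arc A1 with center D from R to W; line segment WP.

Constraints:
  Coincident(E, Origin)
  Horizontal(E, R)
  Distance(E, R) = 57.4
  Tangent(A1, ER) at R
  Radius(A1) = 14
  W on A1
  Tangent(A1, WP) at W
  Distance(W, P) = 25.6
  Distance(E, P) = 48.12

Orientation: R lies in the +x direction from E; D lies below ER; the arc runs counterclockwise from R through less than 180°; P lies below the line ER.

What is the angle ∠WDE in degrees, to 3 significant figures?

7.33°

E is at the origin; ER is horizontal with |ER| = 57.4 and R on the +x side, so R = (57.4, 0.00). A1 meets ER tangentially, so DR is at right angles to ER, so D = R + (0, -14) = (57.4, -14.0). Since DW ⟂ WP (tangency), |DP| = √(14.0² + 25.6²) = 29.2 regardless of where W sits on A1. So P lies on both circle(E, 48.12) and circle(D, 29.2); the below-ER intersection is P = (35.1, -32.9). W is the foot of the tangent from P: W = (44.3, -8.98).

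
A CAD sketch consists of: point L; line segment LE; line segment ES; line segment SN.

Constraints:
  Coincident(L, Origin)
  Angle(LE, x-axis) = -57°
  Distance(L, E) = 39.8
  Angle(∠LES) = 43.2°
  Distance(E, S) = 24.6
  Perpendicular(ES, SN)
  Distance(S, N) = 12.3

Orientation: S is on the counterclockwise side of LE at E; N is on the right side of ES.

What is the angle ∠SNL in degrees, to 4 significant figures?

6.367°

∠LES = 43.2°, so ES runs at -57.0° + (180° − 43.2°) = 79.80° from the x-axis; with |ES| = 24.6, S = E + 24.6·(cos 79.80°, sin 79.80°) = (26.03, -9.168). The perpendicularity gives SN at right angles to ES; with |SN| = 12.3 on the right of ES, N = S + 12.3·(0.9842, -0.1771) = (38.14, -11.35). Then cos ∠SNL = NS·NL / (|NS||NL|), giving 6.367°.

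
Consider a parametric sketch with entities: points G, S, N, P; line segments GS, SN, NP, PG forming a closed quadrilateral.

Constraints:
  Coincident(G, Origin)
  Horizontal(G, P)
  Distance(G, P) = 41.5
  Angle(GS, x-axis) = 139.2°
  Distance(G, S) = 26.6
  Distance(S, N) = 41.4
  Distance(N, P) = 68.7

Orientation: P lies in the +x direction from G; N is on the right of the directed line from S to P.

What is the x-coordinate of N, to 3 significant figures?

-22.9

Checks: |SN| = 41.40 ✓; |NP| = 68.70 ✓.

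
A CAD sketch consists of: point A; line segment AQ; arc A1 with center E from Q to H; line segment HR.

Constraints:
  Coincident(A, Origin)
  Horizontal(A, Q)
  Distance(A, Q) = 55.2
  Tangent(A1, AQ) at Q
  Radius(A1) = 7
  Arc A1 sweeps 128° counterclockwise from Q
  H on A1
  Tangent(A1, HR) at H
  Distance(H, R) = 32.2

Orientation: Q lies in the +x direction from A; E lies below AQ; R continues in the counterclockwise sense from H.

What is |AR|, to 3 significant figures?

78.6

On A1, Q sits at bearing 90° from E; a 128° counterclockwise sweep puts H at bearing 218°, so H = E + 7.0·(cos 218°, sin 218°) = (49.7, -11.3). Since A1 is tangent to HR there, EH ⟂ HR, so HR runs along (−sin 218°, cos 218°); with |HR| = 32.2, R = (69.5, -36.7). Then |AR| = |R − A| = 78.6.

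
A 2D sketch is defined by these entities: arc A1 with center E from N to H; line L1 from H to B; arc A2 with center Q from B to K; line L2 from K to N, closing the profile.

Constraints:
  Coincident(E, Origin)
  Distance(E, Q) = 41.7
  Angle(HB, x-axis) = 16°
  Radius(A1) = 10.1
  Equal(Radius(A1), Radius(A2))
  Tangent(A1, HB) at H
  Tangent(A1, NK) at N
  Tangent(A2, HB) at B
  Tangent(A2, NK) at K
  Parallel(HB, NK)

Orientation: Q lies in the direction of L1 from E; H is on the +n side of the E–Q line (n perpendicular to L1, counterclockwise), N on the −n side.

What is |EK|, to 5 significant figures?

42.906

The slot axis is L1's direction at 16.0°, so u = (cos 16.0°, sin 16.0°) = (0.96126, 0.27564) and n = (−sin 16.0°, cos 16.0°) = (-0.27564, 0.96126). E is at the origin and Q lies 41.7 along u from E, so Q = 41.7·u = (40.085, 11.494). Tangency of A1 to both parallel lines with radius 10.1 puts H and N at E ± 10.1·n: H = (-2.7839, 9.7087), N = (2.7839, -9.7087). Equal radii place B and K the same way about Q: B = Q + 10.1·n = (37.301, 21.203), K = Q − 10.1·n = (42.869, 1.7853). Then |EK| = |K − E| = 42.906.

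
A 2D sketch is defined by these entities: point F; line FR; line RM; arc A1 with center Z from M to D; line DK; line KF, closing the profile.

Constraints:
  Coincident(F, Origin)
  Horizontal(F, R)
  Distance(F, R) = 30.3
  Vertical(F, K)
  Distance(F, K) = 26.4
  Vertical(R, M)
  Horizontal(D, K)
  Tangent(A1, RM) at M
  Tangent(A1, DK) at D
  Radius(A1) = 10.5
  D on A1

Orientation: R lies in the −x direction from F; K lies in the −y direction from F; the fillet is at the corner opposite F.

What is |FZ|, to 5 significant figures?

25.394

F and K share the same x with |FK| = 26.4 and K on the −y side, so K = (0.0000, -26.400). The virtual corner opposite F is at (-30.300, -26.400). Tangency of A1 to RM means the radius ZM is perpendicular to RM and tangency of A1 to DK means the radius ZD is perpendicular to DK, with radius 10.5, so the center Z sits 10.5 in from both sides at Z = (-19.800, -15.900). Then |FZ| = |Z − F| = 25.394.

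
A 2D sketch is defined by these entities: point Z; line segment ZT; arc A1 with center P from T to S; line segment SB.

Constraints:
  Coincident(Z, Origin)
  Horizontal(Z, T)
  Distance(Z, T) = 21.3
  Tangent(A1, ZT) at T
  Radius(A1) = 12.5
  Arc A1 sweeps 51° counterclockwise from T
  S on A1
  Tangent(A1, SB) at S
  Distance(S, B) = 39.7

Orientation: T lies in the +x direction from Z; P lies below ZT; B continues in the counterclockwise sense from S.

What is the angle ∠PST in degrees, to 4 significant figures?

64.50°

The tangent condition forces PT to be normal to ZT, so P = T + (0, -12.5) = (21.30, -12.50). On A1, T sits at bearing 90° from P; a 51° counterclockwise sweep puts S at bearing 141°, so S = P + 12.5·(cos 141°, sin 141°) = (11.59, -4.633). Then cos ∠PST = SP·ST / (|SP||ST|), giving 64.50°.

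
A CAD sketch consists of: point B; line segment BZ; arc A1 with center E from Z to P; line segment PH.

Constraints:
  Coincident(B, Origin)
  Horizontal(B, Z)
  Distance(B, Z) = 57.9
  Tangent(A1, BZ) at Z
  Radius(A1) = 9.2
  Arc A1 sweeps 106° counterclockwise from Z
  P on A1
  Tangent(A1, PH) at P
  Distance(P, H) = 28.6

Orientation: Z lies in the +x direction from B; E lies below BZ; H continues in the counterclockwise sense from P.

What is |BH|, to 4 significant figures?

69.14

B is at the origin; B and Z share the same y with |BZ| = 57.9 and Z on the +x side, so Z = (57.90, 0.000). The tangent condition forces EZ to be normal to BZ, so E = Z + (0, -9.2) = (57.90, -9.200). On A1, Z sits at bearing 90° from E; a 106° counterclockwise sweep puts P at bearing 196°, so P = E + 9.2·(cos 196°, sin 196°) = (49.06, -11.74). A1 meets PH tangentially, so EP is at right angles to PH, so PH runs along (−sin 196°, cos 196°); with |PH| = 28.6, H = (56.94, -39.23). Then |BH| = |H − B| = 69.14.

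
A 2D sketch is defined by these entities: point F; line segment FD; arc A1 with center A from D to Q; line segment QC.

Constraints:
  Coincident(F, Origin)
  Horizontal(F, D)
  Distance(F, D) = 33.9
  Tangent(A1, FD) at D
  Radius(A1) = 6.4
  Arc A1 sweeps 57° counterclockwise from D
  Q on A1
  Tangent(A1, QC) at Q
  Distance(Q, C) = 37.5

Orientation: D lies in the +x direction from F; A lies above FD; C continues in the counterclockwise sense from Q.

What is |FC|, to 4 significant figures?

68.88

F is at the origin; FD is horizontal with |FD| = 33.9 and D on the +x side, so D = (33.90, 0.000). Since A1 is tangent to FD there, AD ⟂ FD, so A = D + (0, 6.4) = (33.90, 6.400). On A1, D sits at bearing -90° from A; a 57° counterclockwise sweep puts Q at bearing -33°, so Q = A + 6.4·(cos -33°, sin -33°) = (39.27, 2.914). The tangent condition forces AQ to be normal to QC, so QC runs along (−sin -33°, cos -33°); with |QC| = 37.5, C = (59.69, 34.36). Then |FC| = |C − F| = 68.88.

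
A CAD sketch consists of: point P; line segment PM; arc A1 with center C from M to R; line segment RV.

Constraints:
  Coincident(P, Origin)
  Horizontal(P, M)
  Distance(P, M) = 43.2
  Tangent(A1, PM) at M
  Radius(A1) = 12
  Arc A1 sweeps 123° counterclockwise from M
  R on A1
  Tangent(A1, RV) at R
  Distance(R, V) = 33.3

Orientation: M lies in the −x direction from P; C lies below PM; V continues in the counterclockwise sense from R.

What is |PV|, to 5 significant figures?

58.248

P is at the origin; PM is horizontal with |PM| = 43.2 and M on the −x side, so M = (-43.200, 0.0000). The tangent condition forces CM to be normal to PM, so C = M + (0, -12) = (-43.200, -12.000). On A1, M sits at bearing 90° from C; a 123° counterclockwise sweep puts R at bearing 213°, so R = C + 12.0·(cos 213°, sin 213°) = (-53.264, -18.536). The tangent condition forces CR to be normal to RV, so RV runs along (−sin 213°, cos 213°); with |RV| = 33.3, V = (-35.128, -46.463). Then |PV| = |V − P| = 58.248.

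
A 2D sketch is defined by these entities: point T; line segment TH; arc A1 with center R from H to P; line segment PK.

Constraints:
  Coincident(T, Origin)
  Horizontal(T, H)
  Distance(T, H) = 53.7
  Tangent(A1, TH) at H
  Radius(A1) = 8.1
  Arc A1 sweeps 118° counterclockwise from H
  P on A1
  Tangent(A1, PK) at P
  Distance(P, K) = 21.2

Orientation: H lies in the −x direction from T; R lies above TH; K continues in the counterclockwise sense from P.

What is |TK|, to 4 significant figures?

64.27

T is at the origin; TH is horizontal with |TH| = 53.7 and H on the −x side, so H = (-53.70, 0.000). Since A1 is tangent to TH there, RH ⟂ TH, so R = H + (0, 8.1) = (-53.70, 8.100). On A1, H sits at bearing -90° from R; a 118° counterclockwise sweep puts P at bearing 28°, so P = R + 8.1·(cos 28°, sin 28°) = (-46.55, 11.90). A1 meets PK tangentially, so RP is at right angles to PK, so PK runs along (−sin 28°, cos 28°); with |PK| = 21.2, K = (-56.50, 30.62). Then |TK| = |K − T| = 64.27.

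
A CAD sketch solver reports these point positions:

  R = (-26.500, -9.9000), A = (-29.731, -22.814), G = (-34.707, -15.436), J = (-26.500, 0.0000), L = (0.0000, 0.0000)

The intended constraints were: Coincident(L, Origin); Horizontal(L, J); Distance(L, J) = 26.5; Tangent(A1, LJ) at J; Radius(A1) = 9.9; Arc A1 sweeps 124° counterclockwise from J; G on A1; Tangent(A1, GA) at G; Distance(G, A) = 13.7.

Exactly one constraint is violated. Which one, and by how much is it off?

Distance(G, A) = 13.7 — off by 4.80.

L = (0.00, 0.00) ✓; L.y = 0.00, J.y = 0.00 ✓; |LJ| = 26.50 ✓; ∠(RJ, JL) = 90.00° ✓; |RJ| = 9.900 ✓; bearing(R→G) − bearing(R→J) = 124.0° ✓; |RG| = 9.900 ✓; ∠(RG, GA) = 90.00° ✓; |GA| = 8.899 ✗.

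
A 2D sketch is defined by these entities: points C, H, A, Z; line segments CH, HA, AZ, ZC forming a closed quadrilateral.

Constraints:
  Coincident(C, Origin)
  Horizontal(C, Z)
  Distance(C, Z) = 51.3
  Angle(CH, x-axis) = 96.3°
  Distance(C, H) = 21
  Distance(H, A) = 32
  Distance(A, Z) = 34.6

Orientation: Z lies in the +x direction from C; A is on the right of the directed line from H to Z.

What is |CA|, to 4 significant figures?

17.63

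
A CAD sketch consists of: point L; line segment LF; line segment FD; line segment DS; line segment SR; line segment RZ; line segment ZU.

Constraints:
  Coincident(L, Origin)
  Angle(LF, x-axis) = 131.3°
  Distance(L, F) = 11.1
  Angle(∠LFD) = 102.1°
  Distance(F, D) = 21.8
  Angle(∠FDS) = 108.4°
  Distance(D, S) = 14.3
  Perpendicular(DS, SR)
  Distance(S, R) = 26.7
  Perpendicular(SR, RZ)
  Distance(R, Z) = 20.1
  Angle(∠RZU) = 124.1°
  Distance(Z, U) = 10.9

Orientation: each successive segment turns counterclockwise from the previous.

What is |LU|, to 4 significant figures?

16.96

SR is perpendicular to RZ, so RZ runs at 100.8°; with |RZ| = 20.1, Z = (-1.215, 8.404). ∠RZU = 124.1° gives ZU at 156.7° from the x-axis; with |ZU| = 10.9, U = (-11.23, 12.72). Then |LU| = |U − L| = 16.96.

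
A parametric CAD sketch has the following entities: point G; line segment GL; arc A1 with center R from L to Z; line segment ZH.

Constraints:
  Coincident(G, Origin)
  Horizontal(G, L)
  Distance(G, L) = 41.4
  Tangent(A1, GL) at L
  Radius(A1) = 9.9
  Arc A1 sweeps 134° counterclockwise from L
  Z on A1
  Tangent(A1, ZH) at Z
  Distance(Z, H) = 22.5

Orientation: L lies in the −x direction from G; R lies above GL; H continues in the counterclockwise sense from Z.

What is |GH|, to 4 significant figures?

59.81

G is at the origin; GL is horizontal with |GL| = 41.4 and L on the −x side, so L = (-41.40, 0.000). A1 meets GL tangentially, so RL is at right angles to GL, so R = L + (0, 9.9) = (-41.40, 9.900). On A1, L sits at bearing -90° from R; a 134° counterclockwise sweep puts Z at bearing 44°, so Z = R + 9.9·(cos 44°, sin 44°) = (-34.28, 16.78). A1 meets ZH tangentially, so RZ is at right angles to ZH, so ZH runs along (−sin 44°, cos 44°); with |ZH| = 22.5, H = (-49.91, 32.96). Then |GH| = |H − G| = 59.81.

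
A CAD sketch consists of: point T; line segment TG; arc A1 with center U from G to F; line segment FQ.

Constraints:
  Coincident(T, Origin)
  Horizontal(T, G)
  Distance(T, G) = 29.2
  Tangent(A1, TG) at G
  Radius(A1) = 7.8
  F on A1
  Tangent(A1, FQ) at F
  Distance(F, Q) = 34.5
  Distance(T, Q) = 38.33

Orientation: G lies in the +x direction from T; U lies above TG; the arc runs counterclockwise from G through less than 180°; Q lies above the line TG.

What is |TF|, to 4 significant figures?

37.09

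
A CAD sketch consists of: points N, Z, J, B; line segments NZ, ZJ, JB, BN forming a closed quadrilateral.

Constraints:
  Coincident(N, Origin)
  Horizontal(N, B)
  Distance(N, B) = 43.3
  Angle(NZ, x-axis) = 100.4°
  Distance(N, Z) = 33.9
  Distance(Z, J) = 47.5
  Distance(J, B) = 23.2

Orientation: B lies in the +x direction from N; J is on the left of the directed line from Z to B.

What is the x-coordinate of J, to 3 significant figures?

40.2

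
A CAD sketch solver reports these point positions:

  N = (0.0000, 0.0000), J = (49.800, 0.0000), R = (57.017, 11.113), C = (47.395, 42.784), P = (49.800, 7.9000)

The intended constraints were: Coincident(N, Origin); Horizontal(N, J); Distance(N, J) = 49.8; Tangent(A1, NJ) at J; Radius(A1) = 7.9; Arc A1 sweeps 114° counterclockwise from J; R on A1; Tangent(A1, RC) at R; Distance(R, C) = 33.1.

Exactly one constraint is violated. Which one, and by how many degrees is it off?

Tangent(A1, RC) at R — off by 7.10°.

N = (0.00, 0.00) ✓; N.y = 0.00, J.y = 0.00 ✓; |NJ| = 49.80 ✓; ∠(PJ, JN) = 90.00° ✓; |PJ| = 7.900 ✓; bearing(P→R) − bearing(P→J) = 114.0° ✓; |PR| = 7.900 ✓; ∠(PR, RC) = 97.10° ✗; |RC| = 33.10 ✓.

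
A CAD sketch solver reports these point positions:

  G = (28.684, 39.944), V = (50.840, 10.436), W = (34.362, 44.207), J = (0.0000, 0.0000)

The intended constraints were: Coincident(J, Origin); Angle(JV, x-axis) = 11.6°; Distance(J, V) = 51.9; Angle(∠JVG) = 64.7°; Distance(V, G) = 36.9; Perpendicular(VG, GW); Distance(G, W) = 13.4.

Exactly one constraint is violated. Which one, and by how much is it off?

Distance(G, W) = 13.4 — off by 6.30.

J = (0.00, 0.00) ✓; JV at 11.60° ✓; |JV| = 51.90 ✓; ∠JVG = 64.70° ✓; |VG| = 36.90 ✓; ∠(VG, GW) = 90.00° ✓; |GW| = 7.100 ✗.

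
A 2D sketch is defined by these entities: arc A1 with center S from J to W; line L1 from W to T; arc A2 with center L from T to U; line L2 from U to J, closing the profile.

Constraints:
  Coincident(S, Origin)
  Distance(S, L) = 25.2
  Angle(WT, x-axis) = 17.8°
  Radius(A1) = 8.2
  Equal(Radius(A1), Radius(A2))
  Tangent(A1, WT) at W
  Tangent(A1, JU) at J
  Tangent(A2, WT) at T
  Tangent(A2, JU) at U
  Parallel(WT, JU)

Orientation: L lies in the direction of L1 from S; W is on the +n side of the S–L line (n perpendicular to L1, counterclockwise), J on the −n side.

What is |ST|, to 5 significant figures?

26.501

Tangency of A1 to both parallel lines with radius 8.2 puts W and J at S ± 8.2·n: W = (-2.5067, 7.8075), J = (2.5067, -7.8075). Equal radii place T and U the same way about L: T = L + 8.2·n = (21.487, 15.511), U = L − 8.2·n = (26.500, -0.10394). Then |ST| = |T − S| = 26.501.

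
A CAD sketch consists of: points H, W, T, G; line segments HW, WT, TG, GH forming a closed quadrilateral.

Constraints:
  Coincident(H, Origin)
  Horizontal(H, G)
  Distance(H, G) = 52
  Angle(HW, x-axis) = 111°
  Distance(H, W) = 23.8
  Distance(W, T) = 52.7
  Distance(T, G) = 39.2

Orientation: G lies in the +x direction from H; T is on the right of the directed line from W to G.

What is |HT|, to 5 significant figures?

29.749

H is at the origin; H and G share the same y with |HG| = 52.0 and G in +x, so G = (52.0, 0). HW runs at 111.0° with |HW| = 23.8, so W = (-8.5292, 22.219). T is determined by |WT| = 52.7 and |TG| = 39.2 together: it lies at the intersection of circle(W, 52.7) and circle(G, 39.2). With |WG| = 64.478, the foot of the radical line on WG is 41.860 from W and the perpendicular offset is √(52.7² − 41.860²) = 32.016. Taking the right-of-WG solution: T = (19.734, -22.261).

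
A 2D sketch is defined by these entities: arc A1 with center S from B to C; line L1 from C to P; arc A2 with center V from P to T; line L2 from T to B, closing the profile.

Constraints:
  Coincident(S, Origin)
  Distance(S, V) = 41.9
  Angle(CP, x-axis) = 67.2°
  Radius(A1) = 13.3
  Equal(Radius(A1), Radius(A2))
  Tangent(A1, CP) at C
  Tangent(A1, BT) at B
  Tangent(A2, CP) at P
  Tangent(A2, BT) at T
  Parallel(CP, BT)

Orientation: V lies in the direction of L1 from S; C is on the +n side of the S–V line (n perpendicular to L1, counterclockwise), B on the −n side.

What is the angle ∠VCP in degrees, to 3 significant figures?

17.6°

The slot axis is L1's direction at 67.2°, so u = (cos 67.2°, sin 67.2°) = (0.388, 0.922) and n = (−sin 67.2°, cos 67.2°) = (-0.922, 0.388). S is at the origin and V lies 41.9 along u from S, so V = 41.9·u = (16.2, 38.6). Tangency of A1 to both parallel lines with radius 13.3 puts C and B at S ± 13.3·n: C = (-12.3, 5.15), B = (12.3, -5.15). Equal radii place P and T the same way about V: P = V + 13.3·n = (3.98, 43.8), T = V − 13.3·n = (28.5, 33.5). Then cos ∠VCP = CV·CP / (|CV||CP|), giving 17.6°.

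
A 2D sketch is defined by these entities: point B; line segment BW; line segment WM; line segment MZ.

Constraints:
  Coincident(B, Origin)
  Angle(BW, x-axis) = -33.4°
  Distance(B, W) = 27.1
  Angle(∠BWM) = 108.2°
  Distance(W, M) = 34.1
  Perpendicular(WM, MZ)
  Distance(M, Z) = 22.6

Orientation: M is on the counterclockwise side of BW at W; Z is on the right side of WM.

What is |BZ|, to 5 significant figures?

64.412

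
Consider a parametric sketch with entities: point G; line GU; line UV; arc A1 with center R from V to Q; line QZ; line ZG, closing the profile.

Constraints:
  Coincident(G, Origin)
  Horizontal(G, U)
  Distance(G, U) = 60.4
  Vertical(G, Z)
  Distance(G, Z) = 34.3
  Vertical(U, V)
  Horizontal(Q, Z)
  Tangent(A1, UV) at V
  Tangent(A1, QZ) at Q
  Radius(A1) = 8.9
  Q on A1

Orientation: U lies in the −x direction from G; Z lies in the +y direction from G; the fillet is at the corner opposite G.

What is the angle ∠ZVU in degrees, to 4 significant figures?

98.38°

The virtual corner opposite G is at (-60.40, 34.30). Since A1 is tangent to UV there, RV ⟂ UV and tangency of A1 to QZ means the radius RQ is perpendicular to QZ, with radius 8.9, so the center R sits 8.9 in from both sides at R = (-51.50, 25.40). That places the tangent points at V = (-60.40, 25.40) on UV and Q = (-51.50, 34.30) on QZ. Then cos ∠ZVU = VZ·VU / (|VZ||VU|), giving 98.38°.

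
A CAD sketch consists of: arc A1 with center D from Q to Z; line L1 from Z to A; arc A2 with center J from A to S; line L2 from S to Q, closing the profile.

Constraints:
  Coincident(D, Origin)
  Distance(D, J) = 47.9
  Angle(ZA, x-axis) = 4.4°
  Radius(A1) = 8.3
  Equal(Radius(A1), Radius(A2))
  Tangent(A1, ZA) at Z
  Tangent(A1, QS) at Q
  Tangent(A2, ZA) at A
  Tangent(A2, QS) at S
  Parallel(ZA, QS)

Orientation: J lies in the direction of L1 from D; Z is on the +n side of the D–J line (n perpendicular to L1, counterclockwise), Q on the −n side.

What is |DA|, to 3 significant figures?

48.6

Tangency of A1 to both parallel lines with radius 8.3 puts Z and Q at D ± 8.3·n: Z = (-0.637, 8.28), Q = (0.637, -8.28). Equal radii place A and S the same way about J: A = J + 8.3·n = (47.1, 12.0), S = J − 8.3·n = (48.4, -4.60). Then |DA| = |A − D| = 48.6.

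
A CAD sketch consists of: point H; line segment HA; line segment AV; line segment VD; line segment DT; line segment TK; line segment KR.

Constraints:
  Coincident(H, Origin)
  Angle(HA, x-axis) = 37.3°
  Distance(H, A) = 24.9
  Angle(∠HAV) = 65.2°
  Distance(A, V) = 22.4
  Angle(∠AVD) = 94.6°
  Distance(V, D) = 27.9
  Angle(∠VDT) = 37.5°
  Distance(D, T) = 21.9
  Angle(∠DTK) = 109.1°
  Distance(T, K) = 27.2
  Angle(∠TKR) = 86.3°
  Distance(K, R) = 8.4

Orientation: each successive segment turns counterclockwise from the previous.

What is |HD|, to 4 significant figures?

15.12

H is at the origin; HA runs at 37.3° with length 24.9, so A = (19.81, 15.09). ∠HAV = 65.2° gives AV at 152.1° from the x-axis; with |AV| = 22.4, V = (0.01094, 25.57). ∠AVD = 94.6° gives VD at -122.5° from the x-axis; with |VD| = 27.9, D = (-14.98, 2.040). Then |HD| = |D − H| = 15.12.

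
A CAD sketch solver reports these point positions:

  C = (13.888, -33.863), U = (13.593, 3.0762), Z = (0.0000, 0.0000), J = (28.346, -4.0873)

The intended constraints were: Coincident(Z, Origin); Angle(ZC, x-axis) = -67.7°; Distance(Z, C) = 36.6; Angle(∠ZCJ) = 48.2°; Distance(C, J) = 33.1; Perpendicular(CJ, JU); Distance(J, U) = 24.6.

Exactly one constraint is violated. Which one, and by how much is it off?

Distance(J, U) = 24.6 — off by 8.20.

Z = (0.00, 0.00) ✓; ZC at -67.70° ✓; |ZC| = 36.60 ✓; ∠ZCJ = 48.20° ✓; |CJ| = 33.10 ✓; ∠(CJ, JU) = 90.00° ✓; |JU| = 16.40 ✗.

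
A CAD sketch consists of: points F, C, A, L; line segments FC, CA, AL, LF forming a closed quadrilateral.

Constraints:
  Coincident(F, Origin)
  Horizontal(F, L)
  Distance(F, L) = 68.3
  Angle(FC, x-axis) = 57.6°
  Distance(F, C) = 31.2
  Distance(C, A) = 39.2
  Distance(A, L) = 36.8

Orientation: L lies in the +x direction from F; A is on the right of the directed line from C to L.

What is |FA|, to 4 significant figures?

34.06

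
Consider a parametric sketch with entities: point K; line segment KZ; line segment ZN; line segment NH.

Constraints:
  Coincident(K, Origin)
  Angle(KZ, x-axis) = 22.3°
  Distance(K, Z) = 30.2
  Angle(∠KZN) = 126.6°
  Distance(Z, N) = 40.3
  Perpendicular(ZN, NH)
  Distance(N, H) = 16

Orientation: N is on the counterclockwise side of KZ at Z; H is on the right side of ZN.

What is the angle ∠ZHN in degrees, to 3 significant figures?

68.3°

∠KZN = 126.6°, so ZN runs at 22.3° + (180° − 126.6°) = 75.7° from the x-axis; with |ZN| = 40.3, N = Z + 40.3·(cos 75.7°, sin 75.7°) = (37.9, 50.5). The perpendicularity gives NH at right angles to ZN; with |NH| = 16.0 on the right of ZN, H = N + 16.0·(0.969, -0.247) = (53.4, 46.6). Then cos ∠ZHN = HZ·HN / (|HZ||HN|), giving 68.3°.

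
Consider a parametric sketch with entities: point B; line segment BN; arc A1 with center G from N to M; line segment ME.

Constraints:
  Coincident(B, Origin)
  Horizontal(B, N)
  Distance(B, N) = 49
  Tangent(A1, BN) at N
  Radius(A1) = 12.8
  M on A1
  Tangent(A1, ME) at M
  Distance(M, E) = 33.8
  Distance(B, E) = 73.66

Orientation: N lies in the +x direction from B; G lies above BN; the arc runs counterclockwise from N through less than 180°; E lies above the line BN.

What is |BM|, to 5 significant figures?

63.414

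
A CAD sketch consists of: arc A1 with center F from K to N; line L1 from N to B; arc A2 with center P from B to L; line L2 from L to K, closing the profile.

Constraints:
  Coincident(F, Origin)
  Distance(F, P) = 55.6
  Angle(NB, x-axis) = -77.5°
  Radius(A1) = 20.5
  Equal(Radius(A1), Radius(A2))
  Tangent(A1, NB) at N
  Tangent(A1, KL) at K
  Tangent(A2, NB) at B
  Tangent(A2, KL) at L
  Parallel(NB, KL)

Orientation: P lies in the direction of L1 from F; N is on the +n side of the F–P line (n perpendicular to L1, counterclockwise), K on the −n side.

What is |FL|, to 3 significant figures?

59.3

Tangency of A1 to both parallel lines with radius 20.5 puts N and K at F ± 20.5·n: N = (20.0, 4.44), K = (-20.0, -4.44). Equal radii place B and L the same way about P: B = P + 20.5·n = (32.0, -49.8), L = P − 20.5·n = (-7.98, -58.7). Then |FL| = |L − F| = 59.3.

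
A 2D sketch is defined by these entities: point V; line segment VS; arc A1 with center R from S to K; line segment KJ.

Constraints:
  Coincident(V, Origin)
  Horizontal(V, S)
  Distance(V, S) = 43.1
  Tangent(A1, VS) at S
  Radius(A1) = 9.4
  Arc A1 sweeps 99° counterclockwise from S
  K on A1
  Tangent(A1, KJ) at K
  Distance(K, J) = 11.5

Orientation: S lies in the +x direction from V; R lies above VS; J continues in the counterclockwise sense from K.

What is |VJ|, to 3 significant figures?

55.3

On A1, S sits at bearing -90° from R; a 99° counterclockwise sweep puts K at bearing 9°, so K = R + 9.4·(cos 9°, sin 9°) = (52.4, 10.9). Since A1 is tangent to KJ there, RK ⟂ KJ, so KJ runs along (−sin 9°, cos 9°); with |KJ| = 11.5, J = (50.6, 22.2). Then |VJ| = |J − V| = 55.3.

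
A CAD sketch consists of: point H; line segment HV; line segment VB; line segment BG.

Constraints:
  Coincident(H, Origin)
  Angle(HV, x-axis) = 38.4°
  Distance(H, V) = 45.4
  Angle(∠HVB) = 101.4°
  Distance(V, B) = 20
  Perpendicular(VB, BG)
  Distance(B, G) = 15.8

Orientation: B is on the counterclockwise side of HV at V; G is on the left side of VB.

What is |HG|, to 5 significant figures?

40.785

H is at the origin; HV runs at 38.4° with length 45.4, so V = 45.4·(cos 38.4°, sin 38.4°) = (35.580, 28.200). ∠HVB = 101.4°, so VB runs at 38.4° + (180° − 101.4°) = 117.00° from the x-axis; with |VB| = 20.0, B = V + 20.0·(cos 117.00°, sin 117.00°) = (26.500, 46.020). The perpendicularity gives BG at right angles to VB; with |BG| = 15.8 on the left of VB, G = B + 15.8·(-0.89101, -0.45399) = (12.422, 38.847). Then |HG| = |G − H| = 40.785.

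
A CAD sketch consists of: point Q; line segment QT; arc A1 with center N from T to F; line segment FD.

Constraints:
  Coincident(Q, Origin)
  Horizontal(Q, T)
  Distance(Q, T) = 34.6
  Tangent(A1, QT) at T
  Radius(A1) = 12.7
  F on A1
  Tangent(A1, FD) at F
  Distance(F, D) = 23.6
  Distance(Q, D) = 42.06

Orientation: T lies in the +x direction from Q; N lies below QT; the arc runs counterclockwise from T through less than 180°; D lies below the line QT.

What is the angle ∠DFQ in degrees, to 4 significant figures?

118.9°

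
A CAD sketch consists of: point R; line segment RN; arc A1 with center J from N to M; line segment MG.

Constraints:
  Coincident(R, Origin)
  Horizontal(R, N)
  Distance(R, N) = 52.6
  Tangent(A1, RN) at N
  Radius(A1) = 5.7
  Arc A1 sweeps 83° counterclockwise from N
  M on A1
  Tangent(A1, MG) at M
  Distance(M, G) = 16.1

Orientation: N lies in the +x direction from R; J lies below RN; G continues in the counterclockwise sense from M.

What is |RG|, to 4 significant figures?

49.63

On A1, N sits at bearing 90° from J; an 83° counterclockwise sweep puts M at bearing 173°, so M = J + 5.7·(cos 173°, sin 173°) = (46.94, -5.005). The tangent condition forces JM to be normal to MG, so MG runs along (−sin 173°, cos 173°); with |MG| = 16.1, G = (44.98, -20.99). Then |RG| = |G − R| = 49.63.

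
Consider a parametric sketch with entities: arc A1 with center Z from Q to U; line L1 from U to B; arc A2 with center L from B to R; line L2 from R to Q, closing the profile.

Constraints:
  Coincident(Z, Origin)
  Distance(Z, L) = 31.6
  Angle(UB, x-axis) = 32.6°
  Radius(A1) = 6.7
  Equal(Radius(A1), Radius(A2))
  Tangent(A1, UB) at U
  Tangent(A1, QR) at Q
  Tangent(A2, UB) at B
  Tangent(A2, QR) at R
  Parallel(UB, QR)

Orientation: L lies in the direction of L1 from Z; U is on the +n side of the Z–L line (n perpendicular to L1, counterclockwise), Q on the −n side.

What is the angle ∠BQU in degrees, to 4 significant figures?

67.02°

The slot axis is L1's direction at 32.6°, so u = (cos 32.6°, sin 32.6°) = (0.8425, 0.5388) and n = (−sin 32.6°, cos 32.6°) = (-0.5388, 0.8425). Z is at the origin and L lies 31.6 along u from Z, so L = 31.6·u = (26.62, 17.03). Tangency of A1 to both parallel lines with radius 6.7 puts U and Q at Z ± 6.7·n: U = (-3.610, 5.644), Q = (3.610, -5.644). Equal radii place B and R the same way about L: B = L + 6.7·n = (23.01, 22.67), R = L − 6.7·n = (30.23, 11.38). Then cos ∠BQU = QB·QU / (|QB||QU|), giving 67.02°.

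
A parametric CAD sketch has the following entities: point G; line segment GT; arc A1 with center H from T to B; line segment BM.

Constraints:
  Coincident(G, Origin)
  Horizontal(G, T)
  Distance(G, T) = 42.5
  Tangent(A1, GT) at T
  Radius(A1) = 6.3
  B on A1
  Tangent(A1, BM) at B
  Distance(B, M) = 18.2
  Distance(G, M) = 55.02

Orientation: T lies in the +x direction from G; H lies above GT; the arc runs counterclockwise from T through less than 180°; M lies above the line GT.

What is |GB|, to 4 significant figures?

49.18

G is at the origin; G and T share the same y with |GT| = 42.5 and T on the +x side, so T = (42.50, 0.000). Since A1 is tangent to GT there, HT ⟂ GT, so H = T + (0, 6.3) = (42.50, 6.300). Since HB ⟂ BM (tangency), |HM| = √(6.3² + 18.2²) = 19.26 regardless of where B sits on A1. So M lies on both circle(G, 55.02) and circle(H, 19.26); the above-GT intersection is M = (49.37, 24.29). B is the foot of the tangent from M: B = (48.80, 6.103).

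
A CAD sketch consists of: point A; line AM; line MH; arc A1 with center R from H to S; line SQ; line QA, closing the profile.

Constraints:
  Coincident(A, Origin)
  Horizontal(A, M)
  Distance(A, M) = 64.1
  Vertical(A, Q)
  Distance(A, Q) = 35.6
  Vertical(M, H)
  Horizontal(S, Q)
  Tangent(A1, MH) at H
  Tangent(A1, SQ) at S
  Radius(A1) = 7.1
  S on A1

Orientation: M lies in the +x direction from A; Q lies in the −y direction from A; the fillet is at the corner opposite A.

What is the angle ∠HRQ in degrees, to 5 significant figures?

172.90°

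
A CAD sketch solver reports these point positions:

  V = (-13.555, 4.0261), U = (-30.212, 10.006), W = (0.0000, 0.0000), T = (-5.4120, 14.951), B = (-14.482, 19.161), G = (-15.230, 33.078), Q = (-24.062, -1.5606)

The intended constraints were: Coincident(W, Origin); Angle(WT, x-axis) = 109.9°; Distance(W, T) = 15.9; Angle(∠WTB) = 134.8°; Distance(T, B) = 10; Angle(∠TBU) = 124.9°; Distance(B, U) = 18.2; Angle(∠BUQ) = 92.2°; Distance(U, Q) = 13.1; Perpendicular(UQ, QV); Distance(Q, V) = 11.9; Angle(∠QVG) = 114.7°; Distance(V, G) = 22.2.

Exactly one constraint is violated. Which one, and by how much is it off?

Distance(V, G) = 22.2 — off by 6.90.

W = (0.00, 0.00) ✓; WT at 109.9° ✓; |WT| = 15.90 ✓; ∠WTB = 134.8° ✓; |TB| = 9.999 ✓; ∠TBU = 124.9° ✓; |BU| = 18.20 ✓; ∠BUQ = 92.20° ✓; |UQ| = 13.10 ✓; ∠(UQ, QV) = 90.00° ✓; |QV| = 11.90 ✓; ∠QVG = 114.7° ✓; |VG| = 29.10 ✗.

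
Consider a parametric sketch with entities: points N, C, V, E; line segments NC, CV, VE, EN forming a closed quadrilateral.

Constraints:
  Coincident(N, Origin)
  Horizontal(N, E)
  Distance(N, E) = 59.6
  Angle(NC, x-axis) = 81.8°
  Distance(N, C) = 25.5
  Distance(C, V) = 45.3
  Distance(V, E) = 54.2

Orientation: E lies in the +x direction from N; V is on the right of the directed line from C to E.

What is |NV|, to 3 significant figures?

21.7

N is at the origin; NE is horizontal with |NE| = 59.6 and E in +x, so E = (59.6, 0). NC runs at 81.8° with |NC| = 25.5, so C = (3.64, 25.2). V is determined by |CV| = 45.3 and |VE| = 54.2 together: it lies at the intersection of circle(C, 45.3) and circle(E, 54.2). With |CE| = 61.4, the foot of the radical line on CE is 23.5 from C and the perpendicular offset is √(45.3² − 23.5²) = 38.7. Taking the right-of-CE solution: V = (9.12, -19.7).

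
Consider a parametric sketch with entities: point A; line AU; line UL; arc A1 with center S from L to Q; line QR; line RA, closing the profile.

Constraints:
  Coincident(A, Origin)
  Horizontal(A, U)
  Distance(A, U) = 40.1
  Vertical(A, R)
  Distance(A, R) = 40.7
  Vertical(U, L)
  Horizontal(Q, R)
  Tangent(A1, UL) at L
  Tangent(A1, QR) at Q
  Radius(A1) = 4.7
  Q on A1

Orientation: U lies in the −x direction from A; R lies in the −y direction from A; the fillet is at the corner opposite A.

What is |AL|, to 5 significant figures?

53.889

A is at the origin; AU is horizontal with |AU| = 40.1 and U on the −x side, so U = (-40.100, 0.0000). A and R share the same x with |AR| = 40.7 and R on the −y side, so R = (0.0000, -40.700). The virtual corner opposite A is at (-40.100, -40.700). A1 meets UL tangentially, so SL is at right angles to UL and since A1 is tangent to QR there, SQ ⟂ QR, with radius 4.7, so the center S sits 4.7 in from both sides at S = (-35.400, -36.000). That places the tangent points at L = (-40.100, -36.000) on UL and Q = (-35.400, -40.700) on QR. Then |AL| = |L − A| = 53.889.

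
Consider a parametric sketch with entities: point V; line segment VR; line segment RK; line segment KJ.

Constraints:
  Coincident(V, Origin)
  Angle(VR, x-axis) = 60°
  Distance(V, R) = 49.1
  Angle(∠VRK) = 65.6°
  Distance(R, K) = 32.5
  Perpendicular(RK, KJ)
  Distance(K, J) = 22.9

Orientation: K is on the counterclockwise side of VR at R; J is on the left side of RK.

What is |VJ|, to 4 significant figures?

25.00

V is at the origin; VR runs at 60.0° with length 49.1, so R = 49.1·(cos 60.0°, sin 60.0°) = (24.55, 42.52). ∠VRK = 65.6°, so RK runs at 60.0° + (180° − 65.6°) = 174.4° from the x-axis; with |RK| = 32.5, K = R + 32.5·(cos 174.4°, sin 174.4°) = (-7.795, 45.69). RK ⟂ KJ; with |KJ| = 22.9 on the left of RK, J = K + 22.9·(-0.09758, -0.9952) = (-10.03, 22.90). Then |VJ| = |J − V| = 25.00.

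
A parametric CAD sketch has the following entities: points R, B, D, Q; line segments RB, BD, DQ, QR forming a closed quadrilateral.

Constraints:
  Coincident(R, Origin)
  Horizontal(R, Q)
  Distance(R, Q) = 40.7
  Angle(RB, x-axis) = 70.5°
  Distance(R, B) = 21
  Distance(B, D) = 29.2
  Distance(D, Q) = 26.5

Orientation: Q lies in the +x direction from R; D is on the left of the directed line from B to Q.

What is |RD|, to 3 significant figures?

44.0

R is at the origin; RQ is horizontal with |RQ| = 40.7 and Q in +x, so Q = (40.7, 0). RB runs at 70.5° with |RB| = 21.0, so B = (7.01, 19.8). D is determined by |BD| = 29.2 and |DQ| = 26.5 together: it lies at the intersection of circle(B, 29.2) and circle(Q, 26.5). With |BQ| = 39.1, the foot of the radical line on BQ is 21.5 from B and the perpendicular offset is √(29.2² − 21.5²) = 19.8. Taking the left-of-BQ solution: D = (35.5, 26.0).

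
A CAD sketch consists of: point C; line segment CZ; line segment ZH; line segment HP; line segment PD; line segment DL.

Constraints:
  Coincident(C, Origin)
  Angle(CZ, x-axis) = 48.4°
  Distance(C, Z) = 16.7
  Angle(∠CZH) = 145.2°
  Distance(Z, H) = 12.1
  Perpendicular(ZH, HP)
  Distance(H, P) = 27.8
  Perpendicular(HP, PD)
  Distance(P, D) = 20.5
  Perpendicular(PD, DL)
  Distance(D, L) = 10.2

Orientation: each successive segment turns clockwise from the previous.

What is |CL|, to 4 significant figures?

9.661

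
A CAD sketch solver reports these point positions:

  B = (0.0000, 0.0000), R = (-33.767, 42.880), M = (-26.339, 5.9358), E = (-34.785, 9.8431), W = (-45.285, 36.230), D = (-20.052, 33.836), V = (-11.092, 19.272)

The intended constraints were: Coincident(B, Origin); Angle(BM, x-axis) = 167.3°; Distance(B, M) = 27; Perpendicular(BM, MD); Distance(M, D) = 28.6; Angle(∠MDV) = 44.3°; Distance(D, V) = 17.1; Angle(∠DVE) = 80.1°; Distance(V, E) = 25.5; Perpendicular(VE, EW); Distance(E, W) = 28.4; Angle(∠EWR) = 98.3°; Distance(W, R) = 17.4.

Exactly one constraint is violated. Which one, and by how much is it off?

Distance(W, R) = 17.4 — off by 4.10.

B = (0.00, 0.00) ✓; BM at 167.3° ✓; |BM| = 27.00 ✓; ∠(BM, MD) = 90.00° ✓; |MD| = 28.60 ✓; ∠MDV = 44.30° ✓; |DV| = 17.10 ✓; ∠DVE = 80.10° ✓; |VE| = 25.50 ✓; ∠(VE, EW) = 90.00° ✓; |EW| = 28.40 ✓; ∠EWR = 98.30° ✓; |WR| = 13.30 ✗.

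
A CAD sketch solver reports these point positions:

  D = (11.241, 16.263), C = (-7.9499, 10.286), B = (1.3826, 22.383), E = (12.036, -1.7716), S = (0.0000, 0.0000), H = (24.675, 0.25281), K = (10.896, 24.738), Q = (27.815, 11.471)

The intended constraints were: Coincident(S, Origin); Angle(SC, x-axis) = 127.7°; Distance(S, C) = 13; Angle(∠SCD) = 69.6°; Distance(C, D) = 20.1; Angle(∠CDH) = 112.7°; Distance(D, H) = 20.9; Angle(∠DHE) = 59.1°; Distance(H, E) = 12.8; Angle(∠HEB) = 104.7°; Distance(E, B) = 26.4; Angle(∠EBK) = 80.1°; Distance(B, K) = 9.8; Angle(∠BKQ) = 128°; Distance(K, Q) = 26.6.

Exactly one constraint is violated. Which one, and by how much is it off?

Distance(K, Q) = 26.6 — off by 5.10.

S = (0.00, 0.00) ✓; SC at 127.7° ✓; |SC| = 13.00 ✓; ∠SCD = 69.60° ✓; |CD| = 20.10 ✓; ∠CDH = 112.7° ✓; |DH| = 20.90 ✓; ∠DHE = 59.10° ✓; |HE| = 12.80 ✓; ∠HEB = 104.7° ✓; |EB| = 26.40 ✓; ∠EBK = 80.10° ✓; |BK| = 9.801 ✓; ∠BKQ = 128.0° ✓; |KQ| = 21.50 ✗.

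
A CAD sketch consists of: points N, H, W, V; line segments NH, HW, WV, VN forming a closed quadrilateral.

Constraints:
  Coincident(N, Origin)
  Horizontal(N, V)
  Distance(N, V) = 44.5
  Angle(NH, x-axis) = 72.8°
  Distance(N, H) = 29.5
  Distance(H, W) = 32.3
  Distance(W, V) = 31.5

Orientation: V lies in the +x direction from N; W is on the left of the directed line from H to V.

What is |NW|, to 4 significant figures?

51.48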